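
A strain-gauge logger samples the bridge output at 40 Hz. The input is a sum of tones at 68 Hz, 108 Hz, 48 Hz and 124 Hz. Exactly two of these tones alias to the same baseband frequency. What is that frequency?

fs/2 = 20 Hz.
68 Hz mod fs = 28 Hz.
28 Hz > fs/2 = 20 Hz, folds to fs − 28 Hz = 12 Hz.
108 Hz mod fs = 28 Hz.
28 Hz > fs/2 = 20 Hz, folds to fs − 28 Hz = 12 Hz.
48 Hz mod fs = 8 Hz.
8 Hz ≤ fs/2 = 20 Hz, appears at 8 Hz.
124 Hz mod fs = 4 Hz.
4 Hz ≤ fs/2 = 20 Hz, appears at 4 Hz.
68 Hz and 108 Hz both map to 12 Hz.

12 Hz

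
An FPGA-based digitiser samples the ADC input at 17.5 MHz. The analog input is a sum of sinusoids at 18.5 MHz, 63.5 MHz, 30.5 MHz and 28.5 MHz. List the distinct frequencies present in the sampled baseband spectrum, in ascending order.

1 MHz, 4.5 MHz, 6.5 MHz

fs/2 = 8.75 MHz.
18.5 MHz mod fs = 1 MHz.
1 MHz ≤ fs/2 = 8.75 MHz, appears at 1 MHz.
63.5 MHz mod fs = 11 MHz.
11 MHz > fs/2 = 8.75 MHz, folds to fs − 11 MHz = 6.5 MHz.
30.5 MHz mod fs = 13 MHz.
13 MHz > fs/2 = 8.75 MHz, folds to fs − 13 MHz = 4.5 MHz.
28.5 MHz mod fs = 11 MHz.
11 MHz > fs/2 = 8.75 MHz, folds to fs − 11 MHz = 6.5 MHz.
Distinct values: {1 MHz, 4.5 MHz, 6.5 MHz}.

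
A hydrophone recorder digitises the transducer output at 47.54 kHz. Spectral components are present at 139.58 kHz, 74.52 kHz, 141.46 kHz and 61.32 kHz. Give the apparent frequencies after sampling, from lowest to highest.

1.16 kHz, 3.04 kHz, 13.78 kHz, 20.56 kHz

fs/2 = 23.77 kHz.
139.58 kHz mod fs = 44.5 kHz.
44.5 kHz > fs/2 = 23.77 kHz, folds to fs − 44.5 kHz = 3.04 kHz.
74.52 kHz mod fs = 26.98 kHz.
26.98 kHz > fs/2 = 23.77 kHz, folds to fs − 26.98 kHz = 20.56 kHz.
141.46 kHz mod fs = 46.38 kHz.
46.38 kHz > fs/2 = 23.77 kHz, folds to fs − 46.38 kHz = 1.16 kHz.
61.32 kHz mod fs = 13.78 kHz.
13.78 kHz ≤ fs/2 = 23.77 kHz, appears at 13.78 kHz.
Distinct values: {1.16 kHz, 3.04 kHz, 13.78 kHz, 20.56 kHz}.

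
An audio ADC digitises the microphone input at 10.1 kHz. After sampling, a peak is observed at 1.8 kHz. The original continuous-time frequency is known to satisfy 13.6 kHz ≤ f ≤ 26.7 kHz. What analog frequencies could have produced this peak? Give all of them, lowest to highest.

Frequencies that alias to 1.8 kHz are k·fs ± 1.8 kHz for integer k ≥ 0.
k=0: 1.8 kHz.
k=1: 8.3 kHz, 11.9 kHz.
k=2: 18.4 kHz, 22 kHz.
k=3: 28.5 kHz, 32.1 kHz.
Within [13.6 kHz, 26.7 kHz]: 18.4 kHz, 22 kHz.

18.4 kHz, 22 kHz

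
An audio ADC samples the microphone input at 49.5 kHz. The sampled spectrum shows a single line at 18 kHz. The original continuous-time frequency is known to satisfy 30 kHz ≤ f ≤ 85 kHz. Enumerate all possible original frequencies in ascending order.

31.5 kHz, 67.5 kHz, 81 kHz

Frequencies that alias to 18 kHz are k·fs ± 18 kHz for integer k ≥ 0.
k=0: 18 kHz.
k=1: 31.5 kHz, 67.5 kHz.
k=2: 81 kHz, 117 kHz.
k=3: 130.5 kHz, 166.5 kHz.
Within [30 kHz, 85 kHz]: 31.5 kHz, 67.5 kHz, 81 kHz.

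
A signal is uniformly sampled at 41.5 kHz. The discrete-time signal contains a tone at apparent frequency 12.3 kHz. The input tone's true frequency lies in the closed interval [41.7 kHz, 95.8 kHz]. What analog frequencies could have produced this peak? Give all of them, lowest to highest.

53.8 kHz, 70.7 kHz, 95.3 kHz

Frequencies that alias to 12.3 kHz are k·fs ± 12.3 kHz for integer k ≥ 0.
k=0: 12.3 kHz.
k=1: 29.2 kHz, 53.8 kHz.
k=2: 70.7 kHz, 95.3 kHz.
k=3: 112.2 kHz, 136.8 kHz.
Within [41.7 kHz, 95.8 kHz]: 53.8 kHz, 70.7 kHz, 95.3 kHz.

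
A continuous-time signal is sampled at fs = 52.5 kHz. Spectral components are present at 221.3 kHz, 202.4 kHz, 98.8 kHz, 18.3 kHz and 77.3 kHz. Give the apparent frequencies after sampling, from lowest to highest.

6.2 kHz, 7.6 kHz, 11.3 kHz, 18.3 kHz, 24.8 kHz

fs/2 = 26.25 kHz.
221.3 kHz mod fs = 11.3 kHz.
11.3 kHz ≤ fs/2 = 26.25 kHz, appears at 11.3 kHz.
202.4 kHz mod fs = 44.9 kHz.
44.9 kHz > fs/2 = 26.25 kHz, folds to fs − 44.9 kHz = 7.6 kHz.
98.8 kHz mod fs = 46.3 kHz.
46.3 kHz > fs/2 = 26.25 kHz, folds to fs − 46.3 kHz = 6.2 kHz.
18.3 kHz ≤ fs/2 = 26.25 kHz, passes unchanged.
77.3 kHz mod fs = 24.8 kHz.
24.8 kHz ≤ fs/2 = 26.25 kHz, appears at 24.8 kHz.
Distinct values: {6.2 kHz, 7.6 kHz, 11.3 kHz, 18.3 kHz, 24.8 kHz}.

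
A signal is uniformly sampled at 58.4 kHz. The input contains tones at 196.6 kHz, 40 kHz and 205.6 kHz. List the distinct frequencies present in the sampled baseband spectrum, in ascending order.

18.4 kHz, 21.4 kHz, 28 kHz

fs/2 = 29.2 kHz.
196.6 kHz mod fs = 21.4 kHz.
21.4 kHz ≤ fs/2 = 29.2 kHz, appears at 21.4 kHz.
40 kHz > fs/2 = 29.2 kHz, folds to fs − 40 kHz = 18.4 kHz.
205.6 kHz mod fs = 30.4 kHz.
30.4 kHz > fs/2 = 29.2 kHz, folds to fs − 30.4 kHz = 28 kHz.
Distinct values: {18.4 kHz, 21.4 kHz, 28 kHz}.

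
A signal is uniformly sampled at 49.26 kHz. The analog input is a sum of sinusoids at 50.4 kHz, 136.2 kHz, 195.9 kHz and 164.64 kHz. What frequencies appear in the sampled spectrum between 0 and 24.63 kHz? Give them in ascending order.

1.14 kHz, 11.58 kHz, 16.86 kHz

fs/2 = 24.63 kHz.
50.4 kHz mod fs = 1.14 kHz.
1.14 kHz ≤ fs/2 = 24.63 kHz, appears at 1.14 kHz.
136.2 kHz mod fs = 37.68 kHz.
37.68 kHz > fs/2 = 24.63 kHz, folds to fs − 37.68 kHz = 11.58 kHz.
195.9 kHz mod fs = 48.12 kHz.
48.12 kHz > fs/2 = 24.63 kHz, folds to fs − 48.12 kHz = 1.14 kHz.
164.64 kHz mod fs = 16.86 kHz.
16.86 kHz ≤ fs/2 = 24.63 kHz, appears at 16.86 kHz.
Distinct values: {1.14 kHz, 11.58 kHz, 16.86 kHz}.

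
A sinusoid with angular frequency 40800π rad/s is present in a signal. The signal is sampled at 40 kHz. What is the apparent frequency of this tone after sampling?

ω = 40800π rad/s → f = ω/(2π) = 20400 Hz = 20.4 kHz.
20.4 kHz > fs/2 = 20 kHz, folds to fs − 20.4 kHz = 19.6 kHz.

19.6 kHz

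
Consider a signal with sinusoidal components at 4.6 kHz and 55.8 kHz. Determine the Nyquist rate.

111.6 kHz

Highest-frequency component: 55.8 kHz.
Nyquist rate = 2 × 55.8 kHz = 111.6 kHz.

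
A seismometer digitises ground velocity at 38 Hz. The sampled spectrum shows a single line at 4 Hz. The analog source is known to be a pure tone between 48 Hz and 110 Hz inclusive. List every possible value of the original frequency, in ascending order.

Frequencies that alias to 4 Hz are k·fs ± 4 Hz for integer k ≥ 0.
k=0: 4 Hz.
k=1: 34 Hz, 42 Hz.
k=2: 72 Hz, 80 Hz.
k=3: 110 Hz, 118 Hz.
k=4: 148 Hz, 156 Hz.
Within [48 Hz, 110 Hz]: 72 Hz, 80 Hz, 110 Hz.

72 Hz, 80 Hz, 110 Hz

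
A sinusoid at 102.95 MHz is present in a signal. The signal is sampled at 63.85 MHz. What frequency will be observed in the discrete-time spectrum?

102.95 MHz mod fs = 39.1 MHz.
39.1 MHz > fs/2 = 31.925 MHz, folds to fs − 39.1 MHz = 24.75 MHz.

24.75 MHz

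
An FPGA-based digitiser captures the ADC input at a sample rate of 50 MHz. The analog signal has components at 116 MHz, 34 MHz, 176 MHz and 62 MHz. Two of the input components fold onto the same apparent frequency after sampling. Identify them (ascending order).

fs/2 = 25 MHz.
116 MHz mod fs = 16 MHz.
16 MHz ≤ fs/2 = 25 MHz, appears at 16 MHz.
34 MHz > fs/2 = 25 MHz, folds to fs − 34 MHz = 16 MHz.
176 MHz mod fs = 26 MHz.
26 MHz > fs/2 = 25 MHz, folds to fs − 26 MHz = 24 MHz.
62 MHz mod fs = 12 MHz.
12 MHz ≤ fs/2 = 25 MHz, appears at 12 MHz.
34 MHz and 116 MHz both map to 16 MHz.

34 MHz, 116 MHz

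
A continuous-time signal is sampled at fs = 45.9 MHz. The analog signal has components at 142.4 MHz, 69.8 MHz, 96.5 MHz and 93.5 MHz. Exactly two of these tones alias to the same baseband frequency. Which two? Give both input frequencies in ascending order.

96.5 MHz, 142.4 MHz

fs/2 = 22.95 MHz.
142.4 MHz mod fs = 4.7 MHz.
4.7 MHz ≤ fs/2 = 22.95 MHz, appears at 4.7 MHz.
69.8 MHz mod fs = 23.9 MHz.
23.9 MHz > fs/2 = 22.95 MHz, folds to fs − 23.9 MHz = 22 MHz.
96.5 MHz mod fs = 4.7 MHz.
4.7 MHz ≤ fs/2 = 22.95 MHz, appears at 4.7 MHz.
93.5 MHz mod fs = 1.7 MHz.
1.7 MHz ≤ fs/2 = 22.95 MHz, appears at 1.7 MHz.
96.5 MHz and 142.4 MHz both map to 4.7 MHz.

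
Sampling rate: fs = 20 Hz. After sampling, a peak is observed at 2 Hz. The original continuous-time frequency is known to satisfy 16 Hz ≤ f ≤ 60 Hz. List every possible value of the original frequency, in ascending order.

18 Hz, 22 Hz, 38 Hz, 42 Hz, 58 Hz

Frequencies that alias to 2 Hz are k·fs ± 2 Hz for integer k ≥ 0.
k=0: 2 Hz.
k=1: 18 Hz, 22 Hz.
k=2: 38 Hz, 42 Hz.
k=3: 58 Hz, 62 Hz.
k=4: 78 Hz, 82 Hz.
Within [16 Hz, 60 Hz]: 18 Hz, 22 Hz, 38 Hz, 42 Hz, 58 Hz.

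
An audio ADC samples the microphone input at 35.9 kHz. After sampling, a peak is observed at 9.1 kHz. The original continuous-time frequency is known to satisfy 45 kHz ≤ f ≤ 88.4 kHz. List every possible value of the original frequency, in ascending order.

45 kHz, 62.7 kHz, 80.9 kHz

Frequencies that alias to 9.1 kHz are k·fs ± 9.1 kHz for integer k ≥ 0.
k=0: 9.1 kHz.
k=1: 26.8 kHz, 45 kHz.
k=2: 62.7 kHz, 80.9 kHz.
k=3: 98.6 kHz, 116.8 kHz.
Within [45 kHz, 88.4 kHz]: 45 kHz, 62.7 kHz, 80.9 kHz.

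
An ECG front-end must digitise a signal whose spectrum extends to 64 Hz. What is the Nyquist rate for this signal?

128 Hz

Nyquist rate = 2 × 64 Hz = 128 Hz.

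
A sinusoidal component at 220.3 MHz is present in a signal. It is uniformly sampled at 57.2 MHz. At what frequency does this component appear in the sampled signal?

220.3 MHz mod fs = 48.7 MHz.
48.7 MHz > fs/2 = 28.6 MHz, folds to fs − 48.7 MHz = 8.5 MHz.

8.5 MHz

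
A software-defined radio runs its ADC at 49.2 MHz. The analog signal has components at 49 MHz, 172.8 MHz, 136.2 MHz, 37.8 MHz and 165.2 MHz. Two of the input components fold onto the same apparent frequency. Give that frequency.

fs/2 = 24.6 MHz.
49 MHz > fs/2 = 24.6 MHz, folds to fs − 49 MHz = 0.2 MHz.
172.8 MHz mod fs = 25.2 MHz.
25.2 MHz > fs/2 = 24.6 MHz, folds to fs − 25.2 MHz = 24 MHz.
136.2 MHz mod fs = 37.8 MHz.
37.8 MHz > fs/2 = 24.6 MHz, folds to fs − 37.8 MHz = 11.4 MHz.
37.8 MHz > fs/2 = 24.6 MHz, folds to fs − 37.8 MHz = 11.4 MHz.
165.2 MHz mod fs = 17.6 MHz.
17.6 MHz ≤ fs/2 = 24.6 MHz, appears at 17.6 MHz.
37.8 MHz and 136.2 MHz both map to 11.4 MHz.

11.4 MHz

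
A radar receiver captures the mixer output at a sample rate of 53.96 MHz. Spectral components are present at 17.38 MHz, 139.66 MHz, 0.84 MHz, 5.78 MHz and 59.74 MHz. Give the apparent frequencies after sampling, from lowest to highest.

0.84 MHz, 5.78 MHz, 17.38 MHz, 22.22 MHz

fs/2 = 26.98 MHz.
17.38 MHz ≤ fs/2 = 26.98 MHz, passes unchanged.
139.66 MHz mod fs = 31.74 MHz.
31.74 MHz > fs/2 = 26.98 MHz, folds to fs − 31.74 MHz = 22.22 MHz.
0.84 MHz ≤ fs/2 = 26.98 MHz, passes unchanged.
5.78 MHz ≤ fs/2 = 26.98 MHz, passes unchanged.
59.74 MHz mod fs = 5.78 MHz.
5.78 MHz ≤ fs/2 = 26.98 MHz, appears at 5.78 MHz.
Distinct values: {0.84 MHz, 5.78 MHz, 17.38 MHz, 22.22 MHz}.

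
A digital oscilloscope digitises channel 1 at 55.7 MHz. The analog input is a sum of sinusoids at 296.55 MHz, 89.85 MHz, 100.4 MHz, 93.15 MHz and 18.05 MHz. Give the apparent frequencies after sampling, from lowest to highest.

fs/2 = 27.85 MHz.
296.55 MHz mod fs = 18.05 MHz.
18.05 MHz ≤ fs/2 = 27.85 MHz, appears at 18.05 MHz.
89.85 MHz mod fs = 34.15 MHz.
34.15 MHz > fs/2 = 27.85 MHz, folds to fs − 34.15 MHz = 21.55 MHz.
100.4 MHz mod fs = 44.7 MHz.
44.7 MHz > fs/2 = 27.85 MHz, folds to fs − 44.7 MHz = 11 MHz.
93.15 MHz mod fs = 37.45 MHz.
37.45 MHz > fs/2 = 27.85 MHz, folds to fs − 37.45 MHz = 18.25 MHz.
18.05 MHz ≤ fs/2 = 27.85 MHz, passes unchanged.
Distinct values: {11 MHz, 18.05 MHz, 18.25 MHz, 21.55 MHz}.

11 MHz, 18.05 MHz, 18.25 MHz, 21.55 MHz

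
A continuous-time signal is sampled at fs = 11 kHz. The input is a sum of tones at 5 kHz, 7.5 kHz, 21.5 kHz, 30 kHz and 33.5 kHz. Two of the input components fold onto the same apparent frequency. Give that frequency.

0.5 kHz

fs/2 = 5.5 kHz.
5 kHz ≤ fs/2 = 5.5 kHz, passes unchanged.
7.5 kHz > fs/2 = 5.5 kHz, folds to fs − 7.5 kHz = 3.5 kHz.
21.5 kHz mod fs = 10.5 kHz.
10.5 kHz > fs/2 = 5.5 kHz, folds to fs − 10.5 kHz = 0.5 kHz.
30 kHz mod fs = 8 kHz.
8 kHz > fs/2 = 5.5 kHz, folds to fs − 8 kHz = 3 kHz.
33.5 kHz mod fs = 0.5 kHz.
0.5 kHz ≤ fs/2 = 5.5 kHz, appears at 0.5 kHz.
21.5 kHz and 33.5 kHz both map to 0.5 kHz.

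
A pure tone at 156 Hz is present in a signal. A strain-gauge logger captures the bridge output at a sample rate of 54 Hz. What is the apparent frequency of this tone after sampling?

156 Hz mod fs = 48 Hz.
48 Hz > fs/2 = 27 Hz, folds to fs − 48 Hz = 6 Hz.

6 Hz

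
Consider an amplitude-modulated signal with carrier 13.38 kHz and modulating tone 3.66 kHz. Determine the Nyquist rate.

AM sidebands sit at fc ± fm = 9.72 kHz and 17.04 kHz.
Highest-frequency component: 17.04 kHz.
Nyquist rate = 2 × 17.04 kHz = 34.08 kHz.

34.08 kHz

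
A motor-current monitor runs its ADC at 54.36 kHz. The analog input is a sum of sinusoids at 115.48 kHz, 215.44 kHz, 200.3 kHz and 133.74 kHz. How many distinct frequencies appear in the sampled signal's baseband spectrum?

4

fs/2 = 27.18 kHz.
115.48 kHz mod fs = 6.76 kHz.
6.76 kHz ≤ fs/2 = 27.18 kHz, appears at 6.76 kHz.
215.44 kHz mod fs = 52.36 kHz.
52.36 kHz > fs/2 = 27.18 kHz, folds to fs − 52.36 kHz = 2 kHz.
200.3 kHz mod fs = 37.22 kHz.
37.22 kHz > fs/2 = 27.18 kHz, folds to fs − 37.22 kHz = 17.14 kHz.
133.74 kHz mod fs = 25.02 kHz.
25.02 kHz ≤ fs/2 = 27.18 kHz, appears at 25.02 kHz.
Distinct values: {2 kHz, 6.76 kHz, 17.14 kHz, 25.02 kHz} → 4.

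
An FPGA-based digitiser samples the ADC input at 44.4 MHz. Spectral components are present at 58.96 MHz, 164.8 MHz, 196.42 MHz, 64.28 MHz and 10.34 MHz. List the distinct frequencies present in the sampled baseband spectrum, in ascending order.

fs/2 = 22.2 MHz.
58.96 MHz mod fs = 14.56 MHz.
14.56 MHz ≤ fs/2 = 22.2 MHz, appears at 14.56 MHz.
164.8 MHz mod fs = 31.6 MHz.
31.6 MHz > fs/2 = 22.2 MHz, folds to fs − 31.6 MHz = 12.8 MHz.
196.42 MHz mod fs = 18.82 MHz.
18.82 MHz ≤ fs/2 = 22.2 MHz, appears at 18.82 MHz.
64.28 MHz mod fs = 19.88 MHz.
19.88 MHz ≤ fs/2 = 22.2 MHz, appears at 19.88 MHz.
10.34 MHz ≤ fs/2 = 22.2 MHz, passes unchanged.
Distinct values: {10.34 MHz, 12.8 MHz, 14.56 MHz, 18.82 MHz, 19.88 MHz}.

10.34 MHz, 12.8 MHz, 14.56 MHz, 18.82 MHz, 19.88 MHz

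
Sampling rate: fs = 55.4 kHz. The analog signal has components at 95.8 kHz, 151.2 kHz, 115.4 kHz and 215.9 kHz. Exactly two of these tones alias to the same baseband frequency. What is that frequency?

fs/2 = 27.7 kHz.
95.8 kHz mod fs = 40.4 kHz.
40.4 kHz > fs/2 = 27.7 kHz, folds to fs − 40.4 kHz = 15 kHz.
151.2 kHz mod fs = 40.4 kHz.
40.4 kHz > fs/2 = 27.7 kHz, folds to fs − 40.4 kHz = 15 kHz.
115.4 kHz mod fs = 4.6 kHz.
4.6 kHz ≤ fs/2 = 27.7 kHz, appears at 4.6 kHz.
215.9 kHz mod fs = 49.7 kHz.
49.7 kHz > fs/2 = 27.7 kHz, folds to fs − 49.7 kHz = 5.7 kHz.
95.8 kHz and 151.2 kHz both map to 15 kHz.

15 kHz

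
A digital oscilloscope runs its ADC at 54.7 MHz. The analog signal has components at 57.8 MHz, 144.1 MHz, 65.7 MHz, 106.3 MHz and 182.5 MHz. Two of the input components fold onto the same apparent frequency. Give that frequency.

fs/2 = 27.35 MHz.
57.8 MHz mod fs = 3.1 MHz.
3.1 MHz ≤ fs/2 = 27.35 MHz, appears at 3.1 MHz.
144.1 MHz mod fs = 34.7 MHz.
34.7 MHz > fs/2 = 27.35 MHz, folds to fs − 34.7 MHz = 20 MHz.
65.7 MHz mod fs = 11 MHz.
11 MHz ≤ fs/2 = 27.35 MHz, appears at 11 MHz.
106.3 MHz mod fs = 51.6 MHz.
51.6 MHz > fs/2 = 27.35 MHz, folds to fs − 51.6 MHz = 3.1 MHz.
182.5 MHz mod fs = 18.4 MHz.
18.4 MHz ≤ fs/2 = 27.35 MHz, appears at 18.4 MHz.
57.8 MHz and 106.3 MHz both map to 3.1 MHz.

3.1 MHz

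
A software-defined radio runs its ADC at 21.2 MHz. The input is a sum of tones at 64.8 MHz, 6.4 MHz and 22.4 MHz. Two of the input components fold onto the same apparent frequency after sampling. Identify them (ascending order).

22.4 MHz, 64.8 MHz

fs/2 = 10.6 MHz.
64.8 MHz mod fs = 1.2 MHz.
1.2 MHz ≤ fs/2 = 10.6 MHz, appears at 1.2 MHz.
6.4 MHz ≤ fs/2 = 10.6 MHz, passes unchanged.
22.4 MHz mod fs = 1.2 MHz.
1.2 MHz ≤ fs/2 = 10.6 MHz, appears at 1.2 MHz.
22.4 MHz and 64.8 MHz both map to 1.2 MHz.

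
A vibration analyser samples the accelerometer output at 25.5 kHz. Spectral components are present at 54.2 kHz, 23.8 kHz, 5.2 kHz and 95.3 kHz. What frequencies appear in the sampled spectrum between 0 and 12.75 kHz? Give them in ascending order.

fs/2 = 12.75 kHz.
54.2 kHz mod fs = 3.2 kHz.
3.2 kHz ≤ fs/2 = 12.75 kHz, appears at 3.2 kHz.
23.8 kHz > fs/2 = 12.75 kHz, folds to fs − 23.8 kHz = 1.7 kHz.
5.2 kHz ≤ fs/2 = 12.75 kHz, passes unchanged.
95.3 kHz mod fs = 18.8 kHz.
18.8 kHz > fs/2 = 12.75 kHz, folds to fs − 18.8 kHz = 6.7 kHz.
Distinct values: {1.7 kHz, 3.2 kHz, 5.2 kHz, 6.7 kHz}.

1.7 kHz, 3.2 kHz, 5.2 kHz, 6.7 kHz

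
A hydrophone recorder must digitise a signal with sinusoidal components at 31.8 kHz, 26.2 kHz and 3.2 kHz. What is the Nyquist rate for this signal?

63.6 kHz

Highest-frequency component: 31.8 kHz.
Nyquist rate = 2 × 31.8 kHz = 63.6 kHz.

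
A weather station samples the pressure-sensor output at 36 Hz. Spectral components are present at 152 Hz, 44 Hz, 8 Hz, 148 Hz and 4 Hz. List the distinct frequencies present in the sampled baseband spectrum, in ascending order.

fs/2 = 18 Hz.
152 Hz mod fs = 8 Hz.
8 Hz ≤ fs/2 = 18 Hz, appears at 8 Hz.
44 Hz mod fs = 8 Hz.
8 Hz ≤ fs/2 = 18 Hz, appears at 8 Hz.
8 Hz ≤ fs/2 = 18 Hz, passes unchanged.
148 Hz mod fs = 4 Hz.
4 Hz ≤ fs/2 = 18 Hz, appears at 4 Hz.
4 Hz ≤ fs/2 = 18 Hz, passes unchanged.
Distinct values: {4 Hz, 8 Hz}.

4 Hz, 8 Hz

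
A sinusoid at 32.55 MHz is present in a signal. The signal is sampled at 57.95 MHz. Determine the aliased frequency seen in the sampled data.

32.55 MHz > fs/2 = 28.975 MHz, folds to fs − 32.55 MHz = 25.4 MHz.

25.4 MHz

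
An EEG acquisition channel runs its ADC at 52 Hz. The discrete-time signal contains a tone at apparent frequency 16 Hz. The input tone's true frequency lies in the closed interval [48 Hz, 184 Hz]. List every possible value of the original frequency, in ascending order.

68 Hz, 88 Hz, 120 Hz, 140 Hz, 172 Hz

Frequencies that alias to 16 Hz are k·fs ± 16 Hz for integer k ≥ 0.
k=0: 16 Hz.
k=1: 36 Hz, 68 Hz.
k=2: 88 Hz, 120 Hz.
k=3: 140 Hz, 172 Hz.
k=4: 192 Hz, 224 Hz.
Within [48 Hz, 184 Hz]: 68 Hz, 88 Hz, 120 Hz, 140 Hz, 172 Hz.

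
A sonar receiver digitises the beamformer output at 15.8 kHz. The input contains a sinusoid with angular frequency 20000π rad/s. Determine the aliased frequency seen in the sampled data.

5.8 kHz

ω = 20000π rad/s → f = ω/(2π) = 10000 Hz = 10 kHz.
10 kHz > fs/2 = 7.9 kHz, folds to fs − 10 kHz = 5.8 kHz.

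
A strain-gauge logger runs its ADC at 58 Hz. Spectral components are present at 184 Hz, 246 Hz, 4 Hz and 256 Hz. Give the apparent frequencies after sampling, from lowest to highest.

fs/2 = 29 Hz.
184 Hz mod fs = 10 Hz.
10 Hz ≤ fs/2 = 29 Hz, appears at 10 Hz.
246 Hz mod fs = 14 Hz.
14 Hz ≤ fs/2 = 29 Hz, appears at 14 Hz.
4 Hz ≤ fs/2 = 29 Hz, passes unchanged.
256 Hz mod fs = 24 Hz.
24 Hz ≤ fs/2 = 29 Hz, appears at 24 Hz.
Distinct values: {4 Hz, 10 Hz, 14 Hz, 24 Hz}.

4 Hz, 10 Hz, 14 Hz, 24 Hz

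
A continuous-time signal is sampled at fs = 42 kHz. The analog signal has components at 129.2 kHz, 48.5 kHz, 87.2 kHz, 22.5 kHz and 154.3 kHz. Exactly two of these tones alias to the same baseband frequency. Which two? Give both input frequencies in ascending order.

87.2 kHz, 129.2 kHz

fs/2 = 21 kHz.
129.2 kHz mod fs = 3.2 kHz.
3.2 kHz ≤ fs/2 = 21 kHz, appears at 3.2 kHz.
48.5 kHz mod fs = 6.5 kHz.
6.5 kHz ≤ fs/2 = 21 kHz, appears at 6.5 kHz.
87.2 kHz mod fs = 3.2 kHz.
3.2 kHz ≤ fs/2 = 21 kHz, appears at 3.2 kHz.
22.5 kHz > fs/2 = 21 kHz, folds to fs − 22.5 kHz = 19.5 kHz.
154.3 kHz mod fs = 28.3 kHz.
28.3 kHz > fs/2 = 21 kHz, folds to fs − 28.3 kHz = 13.7 kHz.
87.2 kHz and 129.2 kHz both map to 3.2 kHz.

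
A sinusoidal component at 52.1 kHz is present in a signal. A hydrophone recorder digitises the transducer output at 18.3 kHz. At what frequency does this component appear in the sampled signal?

2.8 kHz

52.1 kHz mod fs = 15.5 kHz.
15.5 kHz > fs/2 = 9.15 kHz, folds to fs − 15.5 kHz = 2.8 kHz.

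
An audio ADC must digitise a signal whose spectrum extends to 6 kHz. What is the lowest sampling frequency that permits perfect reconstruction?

Nyquist rate = 2 × 6 kHz = 12 kHz.

12 kHz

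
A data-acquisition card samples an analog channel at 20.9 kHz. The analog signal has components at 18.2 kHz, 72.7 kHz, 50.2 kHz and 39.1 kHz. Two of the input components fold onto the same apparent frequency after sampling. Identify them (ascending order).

fs/2 = 10.45 kHz.
18.2 kHz > fs/2 = 10.45 kHz, folds to fs − 18.2 kHz = 2.7 kHz.
72.7 kHz mod fs = 10 kHz.
10 kHz ≤ fs/2 = 10.45 kHz, appears at 10 kHz.
50.2 kHz mod fs = 8.4 kHz.
8.4 kHz ≤ fs/2 = 10.45 kHz, appears at 8.4 kHz.
39.1 kHz mod fs = 18.2 kHz.
18.2 kHz > fs/2 = 10.45 kHz, folds to fs − 18.2 kHz = 2.7 kHz.
18.2 kHz and 39.1 kHz both map to 2.7 kHz.

18.2 kHz, 39.1 kHz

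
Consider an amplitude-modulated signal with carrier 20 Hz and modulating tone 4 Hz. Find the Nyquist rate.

48 Hz

AM sidebands sit at fc ± fm = 16 Hz and 24 Hz.
Highest-frequency component: 24 Hz.
Nyquist rate = 2 × 24 Hz = 48 Hz.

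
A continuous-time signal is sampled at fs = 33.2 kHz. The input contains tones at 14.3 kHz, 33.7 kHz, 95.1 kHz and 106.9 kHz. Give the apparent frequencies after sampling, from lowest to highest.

0.5 kHz, 4.5 kHz, 7.3 kHz, 14.3 kHz

fs/2 = 16.6 kHz.
14.3 kHz ≤ fs/2 = 16.6 kHz, passes unchanged.
33.7 kHz mod fs = 0.5 kHz.
0.5 kHz ≤ fs/2 = 16.6 kHz, appears at 0.5 kHz.
95.1 kHz mod fs = 28.7 kHz.
28.7 kHz > fs/2 = 16.6 kHz, folds to fs − 28.7 kHz = 4.5 kHz.
106.9 kHz mod fs = 7.3 kHz.
7.3 kHz ≤ fs/2 = 16.6 kHz, appears at 7.3 kHz.
Distinct values: {0.5 kHz, 4.5 kHz, 7.3 kHz, 14.3 kHz}.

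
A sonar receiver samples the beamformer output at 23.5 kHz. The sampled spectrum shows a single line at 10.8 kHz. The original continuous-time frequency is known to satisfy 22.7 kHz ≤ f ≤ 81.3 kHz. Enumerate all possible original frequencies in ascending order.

34.3 kHz, 36.2 kHz, 57.8 kHz, 59.7 kHz, 81.3 kHz

Frequencies that alias to 10.8 kHz are k·fs ± 10.8 kHz for integer k ≥ 0.
k=0: 10.8 kHz.
k=1: 12.7 kHz, 34.3 kHz.
k=2: 36.2 kHz, 57.8 kHz.
k=3: 59.7 kHz, 81.3 kHz.
k=4: 83.2 kHz, 104.8 kHz.
Within [22.7 kHz, 81.3 kHz]: 34.3 kHz, 36.2 kHz, 57.8 kHz, 59.7 kHz, 81.3 kHz.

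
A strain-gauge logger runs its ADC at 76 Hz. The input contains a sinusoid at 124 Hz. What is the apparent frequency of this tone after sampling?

28 Hz

124 Hz mod fs = 48 Hz.
48 Hz > fs/2 = 38 Hz, folds to fs − 48 Hz = 28 Hz.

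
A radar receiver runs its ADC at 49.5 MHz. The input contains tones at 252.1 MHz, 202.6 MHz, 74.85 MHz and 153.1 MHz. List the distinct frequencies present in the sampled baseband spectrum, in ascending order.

4.6 MHz, 24.15 MHz

fs/2 = 24.75 MHz.
252.1 MHz mod fs = 4.6 MHz.
4.6 MHz ≤ fs/2 = 24.75 MHz, appears at 4.6 MHz.
202.6 MHz mod fs = 4.6 MHz.
4.6 MHz ≤ fs/2 = 24.75 MHz, appears at 4.6 MHz.
74.85 MHz mod fs = 25.35 MHz.
25.35 MHz > fs/2 = 24.75 MHz, folds to fs − 25.35 MHz = 24.15 MHz.
153.1 MHz mod fs = 4.6 MHz.
4.6 MHz ≤ fs/2 = 24.75 MHz, appears at 4.6 MHz.
Distinct values: {4.6 MHz, 24.15 MHz}.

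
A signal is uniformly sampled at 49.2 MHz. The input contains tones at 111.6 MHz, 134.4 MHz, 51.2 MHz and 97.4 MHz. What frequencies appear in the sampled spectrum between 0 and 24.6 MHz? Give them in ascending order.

fs/2 = 24.6 MHz.
111.6 MHz mod fs = 13.2 MHz.
13.2 MHz ≤ fs/2 = 24.6 MHz, appears at 13.2 MHz.
134.4 MHz mod fs = 36 MHz.
36 MHz > fs/2 = 24.6 MHz, folds to fs − 36 MHz = 13.2 MHz.
51.2 MHz mod fs = 2 MHz.
2 MHz ≤ fs/2 = 24.6 MHz, appears at 2 MHz.
97.4 MHz mod fs = 48.2 MHz.
48.2 MHz > fs/2 = 24.6 MHz, folds to fs − 48.2 MHz = 1 MHz.
Distinct values: {1 MHz, 2 MHz, 13.2 MHz}.

1 MHz, 2 MHz, 13.2 MHz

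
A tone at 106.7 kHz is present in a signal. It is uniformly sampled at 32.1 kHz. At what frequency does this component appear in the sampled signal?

106.7 kHz mod fs = 10.4 kHz.
10.4 kHz ≤ fs/2 = 16.05 kHz, appears at 10.4 kHz.

10.4 kHz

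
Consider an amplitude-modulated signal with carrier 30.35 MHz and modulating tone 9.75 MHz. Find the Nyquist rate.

80.2 MHz

AM sidebands sit at fc ± fm = 20.6 MHz and 40.1 MHz.
Highest-frequency component: 40.1 MHz.
Nyquist rate = 2 × 40.1 MHz = 80.2 MHz.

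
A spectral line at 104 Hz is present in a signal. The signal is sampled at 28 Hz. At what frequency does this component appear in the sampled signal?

8 Hz

104 Hz mod fs = 20 Hz.
20 Hz > fs/2 = 14 Hz, folds to fs − 20 Hz = 8 Hz.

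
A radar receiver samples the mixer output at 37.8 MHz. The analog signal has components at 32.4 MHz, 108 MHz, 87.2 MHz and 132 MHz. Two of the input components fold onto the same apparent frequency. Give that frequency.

fs/2 = 18.9 MHz.
32.4 MHz > fs/2 = 18.9 MHz, folds to fs − 32.4 MHz = 5.4 MHz.
108 MHz mod fs = 32.4 MHz.
32.4 MHz > fs/2 = 18.9 MHz, folds to fs − 32.4 MHz = 5.4 MHz.
87.2 MHz mod fs = 11.6 MHz.
11.6 MHz ≤ fs/2 = 18.9 MHz, appears at 11.6 MHz.
132 MHz mod fs = 18.6 MHz.
18.6 MHz ≤ fs/2 = 18.9 MHz, appears at 18.6 MHz.
32.4 MHz and 108 MHz both map to 5.4 MHz.

5.4 MHz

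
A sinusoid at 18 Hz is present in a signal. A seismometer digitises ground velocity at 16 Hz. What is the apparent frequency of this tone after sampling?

2 Hz

18 Hz mod fs = 2 Hz.
2 Hz ≤ fs/2 = 8 Hz, appears at 2 Hz.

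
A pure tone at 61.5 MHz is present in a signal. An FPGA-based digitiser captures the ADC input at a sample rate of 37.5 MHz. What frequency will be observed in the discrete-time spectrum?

61.5 MHz mod fs = 24 MHz.
24 MHz > fs/2 = 18.75 MHz, folds to fs − 24 MHz = 13.5 MHz.

13.5 MHz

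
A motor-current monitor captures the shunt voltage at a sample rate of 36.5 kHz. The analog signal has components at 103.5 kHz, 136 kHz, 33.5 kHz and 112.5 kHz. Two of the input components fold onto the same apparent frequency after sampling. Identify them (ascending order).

fs/2 = 18.25 kHz.
103.5 kHz mod fs = 30.5 kHz.
30.5 kHz > fs/2 = 18.25 kHz, folds to fs − 30.5 kHz = 6 kHz.
136 kHz mod fs = 26.5 kHz.
26.5 kHz > fs/2 = 18.25 kHz, folds to fs − 26.5 kHz = 10 kHz.
33.5 kHz > fs/2 = 18.25 kHz, folds to fs − 33.5 kHz = 3 kHz.
112.5 kHz mod fs = 3 kHz.
3 kHz ≤ fs/2 = 18.25 kHz, appears at 3 kHz.
33.5 kHz and 112.5 kHz both map to 3 kHz.

33.5 kHz, 112.5 kHz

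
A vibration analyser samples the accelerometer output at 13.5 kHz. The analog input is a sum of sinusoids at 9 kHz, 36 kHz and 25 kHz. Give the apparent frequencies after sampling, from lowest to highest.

fs/2 = 6.75 kHz.
9 kHz > fs/2 = 6.75 kHz, folds to fs − 9 kHz = 4.5 kHz.
36 kHz mod fs = 9 kHz.
9 kHz > fs/2 = 6.75 kHz, folds to fs − 9 kHz = 4.5 kHz.
25 kHz mod fs = 11.5 kHz.
11.5 kHz > fs/2 = 6.75 kHz, folds to fs − 11.5 kHz = 2 kHz.
Distinct values: {2 kHz, 4.5 kHz}.

2 kHz, 4.5 kHz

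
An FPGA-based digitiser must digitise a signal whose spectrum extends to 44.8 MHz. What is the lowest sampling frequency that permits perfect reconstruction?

Nyquist rate = 2 × 44.8 MHz = 89.6 MHz.

89.6 MHz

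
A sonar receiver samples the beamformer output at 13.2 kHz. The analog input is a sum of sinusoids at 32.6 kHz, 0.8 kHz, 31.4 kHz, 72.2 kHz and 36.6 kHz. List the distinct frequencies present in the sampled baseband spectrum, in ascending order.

fs/2 = 6.6 kHz.
32.6 kHz mod fs = 6.2 kHz.
6.2 kHz ≤ fs/2 = 6.6 kHz, appears at 6.2 kHz.
0.8 kHz ≤ fs/2 = 6.6 kHz, passes unchanged.
31.4 kHz mod fs = 5 kHz.
5 kHz ≤ fs/2 = 6.6 kHz, appears at 5 kHz.
72.2 kHz mod fs = 6.2 kHz.
6.2 kHz ≤ fs/2 = 6.6 kHz, appears at 6.2 kHz.
36.6 kHz mod fs = 10.2 kHz.
10.2 kHz > fs/2 = 6.6 kHz, folds to fs − 10.2 kHz = 3 kHz.
Distinct values: {0.8 kHz, 3 kHz, 5 kHz, 6.2 kHz}.

0.8 kHz, 3 kHz, 5 kHz, 6.2 kHz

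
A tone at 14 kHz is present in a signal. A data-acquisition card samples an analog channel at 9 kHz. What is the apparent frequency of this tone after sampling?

4 kHz

14 kHz mod fs = 5 kHz.
5 kHz > fs/2 = 4.5 kHz, folds to fs − 5 kHz = 4 kHz.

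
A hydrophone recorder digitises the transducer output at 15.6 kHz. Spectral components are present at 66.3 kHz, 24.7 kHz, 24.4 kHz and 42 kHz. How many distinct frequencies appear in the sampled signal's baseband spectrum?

4

fs/2 = 7.8 kHz.
66.3 kHz mod fs = 3.9 kHz.
3.9 kHz ≤ fs/2 = 7.8 kHz, appears at 3.9 kHz.
24.7 kHz mod fs = 9.1 kHz.
9.1 kHz > fs/2 = 7.8 kHz, folds to fs − 9.1 kHz = 6.5 kHz.
24.4 kHz mod fs = 8.8 kHz.
8.8 kHz > fs/2 = 7.8 kHz, folds to fs − 8.8 kHz = 6.8 kHz.
42 kHz mod fs = 10.8 kHz.
10.8 kHz > fs/2 = 7.8 kHz, folds to fs − 10.8 kHz = 4.8 kHz.
Distinct values: {3.9 kHz, 4.8 kHz, 6.5 kHz, 6.8 kHz} → 4.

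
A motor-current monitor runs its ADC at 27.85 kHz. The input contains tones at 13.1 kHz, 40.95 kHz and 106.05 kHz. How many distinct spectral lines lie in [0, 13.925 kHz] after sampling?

2

fs/2 = 13.925 kHz.
13.1 kHz ≤ fs/2 = 13.925 kHz, passes unchanged.
40.95 kHz mod fs = 13.1 kHz.
13.1 kHz ≤ fs/2 = 13.925 kHz, appears at 13.1 kHz.
106.05 kHz mod fs = 22.5 kHz.
22.5 kHz > fs/2 = 13.925 kHz, folds to fs − 22.5 kHz = 5.35 kHz.
Distinct values: {5.35 kHz, 13.1 kHz} → 2.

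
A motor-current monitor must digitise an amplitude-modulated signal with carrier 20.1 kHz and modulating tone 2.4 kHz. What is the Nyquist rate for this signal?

AM sidebands sit at fc ± fm = 17.7 kHz and 22.5 kHz.
Highest-frequency component: 22.5 kHz.
Nyquist rate = 2 × 22.5 kHz = 45 kHz.

45 kHz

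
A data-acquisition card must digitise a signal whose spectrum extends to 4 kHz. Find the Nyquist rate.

Nyquist rate = 2 × 4 kHz = 8 kHz.

8 kHz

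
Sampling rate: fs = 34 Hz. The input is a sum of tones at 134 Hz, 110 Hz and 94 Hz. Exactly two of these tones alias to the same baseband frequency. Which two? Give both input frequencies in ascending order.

94 Hz, 110 Hz

fs/2 = 17 Hz.
134 Hz mod fs = 32 Hz.
32 Hz > fs/2 = 17 Hz, folds to fs − 32 Hz = 2 Hz.
110 Hz mod fs = 8 Hz.
8 Hz ≤ fs/2 = 17 Hz, appears at 8 Hz.
94 Hz mod fs = 26 Hz.
26 Hz > fs/2 = 17 Hz, folds to fs − 26 Hz = 8 Hz.
94 Hz and 110 Hz both map to 8 Hz.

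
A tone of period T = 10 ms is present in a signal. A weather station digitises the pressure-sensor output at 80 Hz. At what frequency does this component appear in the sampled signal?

20 Hz

T = 10 ms → f = 1/T = 100 Hz.
100 Hz mod fs = 20 Hz.
20 Hz ≤ fs/2 = 40 Hz, appears at 20 Hz.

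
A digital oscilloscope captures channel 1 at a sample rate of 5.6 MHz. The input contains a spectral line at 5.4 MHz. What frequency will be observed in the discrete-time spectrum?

5.4 MHz > fs/2 = 2.8 MHz, folds to fs − 5.4 MHz = 0.2 MHz.

0.2 MHz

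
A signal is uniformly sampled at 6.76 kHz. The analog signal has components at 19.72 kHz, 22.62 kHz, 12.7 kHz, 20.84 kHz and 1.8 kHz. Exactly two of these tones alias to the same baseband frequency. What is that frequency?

fs/2 = 3.38 kHz.
19.72 kHz mod fs = 6.2 kHz.
6.2 kHz > fs/2 = 3.38 kHz, folds to fs − 6.2 kHz = 0.56 kHz.
22.62 kHz mod fs = 2.34 kHz.
2.34 kHz ≤ fs/2 = 3.38 kHz, appears at 2.34 kHz.
12.7 kHz mod fs = 5.94 kHz.
5.94 kHz > fs/2 = 3.38 kHz, folds to fs − 5.94 kHz = 0.82 kHz.
20.84 kHz mod fs = 0.56 kHz.
0.56 kHz ≤ fs/2 = 3.38 kHz, appears at 0.56 kHz.
1.8 kHz ≤ fs/2 = 3.38 kHz, passes unchanged.
19.72 kHz and 20.84 kHz both map to 0.56 kHz.

0.56 kHz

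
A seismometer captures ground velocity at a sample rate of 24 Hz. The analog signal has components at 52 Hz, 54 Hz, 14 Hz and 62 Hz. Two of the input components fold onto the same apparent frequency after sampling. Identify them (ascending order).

14 Hz, 62 Hz

fs/2 = 12 Hz.
52 Hz mod fs = 4 Hz.
4 Hz ≤ fs/2 = 12 Hz, appears at 4 Hz.
54 Hz mod fs = 6 Hz.
6 Hz ≤ fs/2 = 12 Hz, appears at 6 Hz.
14 Hz > fs/2 = 12 Hz, folds to fs − 14 Hz = 10 Hz.
62 Hz mod fs = 14 Hz.
14 Hz > fs/2 = 12 Hz, folds to fs − 14 Hz = 10 Hz.
14 Hz and 62 Hz both map to 10 Hz.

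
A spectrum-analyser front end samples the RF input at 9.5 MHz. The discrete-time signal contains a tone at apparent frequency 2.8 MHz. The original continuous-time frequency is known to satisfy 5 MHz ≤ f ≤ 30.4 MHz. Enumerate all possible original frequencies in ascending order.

Frequencies that alias to 2.8 MHz are k·fs ± 2.8 MHz for integer k ≥ 0.
k=0: 2.8 MHz.
k=1: 6.7 MHz, 12.3 MHz.
k=2: 16.2 MHz, 21.8 MHz.
k=3: 25.7 MHz, 31.3 MHz.
k=4: 35.2 MHz, 40.8 MHz.
Within [5 MHz, 30.4 MHz]: 6.7 MHz, 12.3 MHz, 16.2 MHz, 21.8 MHz, 25.7 MHz.

6.7 MHz, 12.3 MHz, 16.2 MHz, 21.8 MHz, 25.7 MHz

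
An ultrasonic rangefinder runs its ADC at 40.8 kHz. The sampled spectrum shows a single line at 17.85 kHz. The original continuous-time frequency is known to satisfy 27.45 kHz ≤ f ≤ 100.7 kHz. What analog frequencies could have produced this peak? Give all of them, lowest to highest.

58.65 kHz, 63.75 kHz, 99.45 kHz

Frequencies that alias to 17.85 kHz are k·fs ± 17.85 kHz for integer k ≥ 0.
k=0: 17.85 kHz.
k=1: 22.95 kHz, 58.65 kHz.
k=2: 63.75 kHz, 99.45 kHz.
k=3: 104.55 kHz, 140.25 kHz.
Within [27.45 kHz, 100.7 kHz]: 58.65 kHz, 63.75 kHz, 99.45 kHz.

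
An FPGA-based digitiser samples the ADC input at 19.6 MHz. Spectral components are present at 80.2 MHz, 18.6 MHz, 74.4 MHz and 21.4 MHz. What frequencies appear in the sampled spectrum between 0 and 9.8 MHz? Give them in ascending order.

1 MHz, 1.8 MHz, 4 MHz

fs/2 = 9.8 MHz.
80.2 MHz mod fs = 1.8 MHz.
1.8 MHz ≤ fs/2 = 9.8 MHz, appears at 1.8 MHz.
18.6 MHz > fs/2 = 9.8 MHz, folds to fs − 18.6 MHz = 1 MHz.
74.4 MHz mod fs = 15.6 MHz.
15.6 MHz > fs/2 = 9.8 MHz, folds to fs − 15.6 MHz = 4 MHz.
21.4 MHz mod fs = 1.8 MHz.
1.8 MHz ≤ fs/2 = 9.8 MHz, appears at 1.8 MHz.
Distinct values: {1 MHz, 1.8 MHz, 4 MHz}.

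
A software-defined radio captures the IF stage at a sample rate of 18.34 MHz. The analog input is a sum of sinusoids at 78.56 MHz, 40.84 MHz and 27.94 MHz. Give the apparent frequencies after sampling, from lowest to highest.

4.16 MHz, 5.2 MHz, 8.74 MHz

fs/2 = 9.17 MHz.
78.56 MHz mod fs = 5.2 MHz.
5.2 MHz ≤ fs/2 = 9.17 MHz, appears at 5.2 MHz.
40.84 MHz mod fs = 4.16 MHz.
4.16 MHz ≤ fs/2 = 9.17 MHz, appears at 4.16 MHz.
27.94 MHz mod fs = 9.6 MHz.
9.6 MHz > fs/2 = 9.17 MHz, folds to fs − 9.6 MHz = 8.74 MHz.
Distinct values: {4.16 MHz, 5.2 MHz, 8.74 MHz}.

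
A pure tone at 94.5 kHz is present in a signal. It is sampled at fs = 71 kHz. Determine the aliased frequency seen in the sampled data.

23.5 kHz

94.5 kHz mod fs = 23.5 kHz.
23.5 kHz ≤ fs/2 = 35.5 kHz, appears at 23.5 kHz.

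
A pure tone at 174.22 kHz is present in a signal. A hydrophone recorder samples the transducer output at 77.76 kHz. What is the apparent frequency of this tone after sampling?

18.7 kHz

174.22 kHz mod fs = 18.7 kHz.
18.7 kHz ≤ fs/2 = 38.88 kHz, appears at 18.7 kHz.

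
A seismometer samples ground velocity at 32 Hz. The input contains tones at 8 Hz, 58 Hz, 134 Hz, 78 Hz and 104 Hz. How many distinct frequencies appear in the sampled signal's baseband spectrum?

3

fs/2 = 16 Hz.
8 Hz ≤ fs/2 = 16 Hz, passes unchanged.
58 Hz mod fs = 26 Hz.
26 Hz > fs/2 = 16 Hz, folds to fs − 26 Hz = 6 Hz.
134 Hz mod fs = 6 Hz.
6 Hz ≤ fs/2 = 16 Hz, appears at 6 Hz.
78 Hz mod fs = 14 Hz.
14 Hz ≤ fs/2 = 16 Hz, appears at 14 Hz.
104 Hz mod fs = 8 Hz.
8 Hz ≤ fs/2 = 16 Hz, appears at 8 Hz.
Distinct values: {6 Hz, 8 Hz, 14 Hz} → 3.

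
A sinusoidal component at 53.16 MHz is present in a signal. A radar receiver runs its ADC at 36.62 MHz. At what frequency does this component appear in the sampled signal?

53.16 MHz mod fs = 16.54 MHz.
16.54 MHz ≤ fs/2 = 18.31 MHz, appears at 16.54 MHz.

16.54 MHz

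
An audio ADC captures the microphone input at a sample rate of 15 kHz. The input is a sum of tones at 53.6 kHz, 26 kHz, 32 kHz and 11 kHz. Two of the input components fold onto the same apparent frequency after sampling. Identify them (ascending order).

fs/2 = 7.5 kHz.
53.6 kHz mod fs = 8.6 kHz.
8.6 kHz > fs/2 = 7.5 kHz, folds to fs − 8.6 kHz = 6.4 kHz.
26 kHz mod fs = 11 kHz.
11 kHz > fs/2 = 7.5 kHz, folds to fs − 11 kHz = 4 kHz.
32 kHz mod fs = 2 kHz.
2 kHz ≤ fs/2 = 7.5 kHz, appears at 2 kHz.
11 kHz > fs/2 = 7.5 kHz, folds to fs − 11 kHz = 4 kHz.
11 kHz and 26 kHz both map to 4 kHz.

11 kHz, 26 kHz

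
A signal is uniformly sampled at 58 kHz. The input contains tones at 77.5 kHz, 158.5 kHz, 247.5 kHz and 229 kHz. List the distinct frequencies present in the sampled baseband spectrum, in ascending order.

fs/2 = 29 kHz.
77.5 kHz mod fs = 19.5 kHz.
19.5 kHz ≤ fs/2 = 29 kHz, appears at 19.5 kHz.
158.5 kHz mod fs = 42.5 kHz.
42.5 kHz > fs/2 = 29 kHz, folds to fs − 42.5 kHz = 15.5 kHz.
247.5 kHz mod fs = 15.5 kHz.
15.5 kHz ≤ fs/2 = 29 kHz, appears at 15.5 kHz.
229 kHz mod fs = 55 kHz.
55 kHz > fs/2 = 29 kHz, folds to fs − 55 kHz = 3 kHz.
Distinct values: {3 kHz, 15.5 kHz, 19.5 kHz}.

3 kHz, 15.5 kHz, 19.5 kHz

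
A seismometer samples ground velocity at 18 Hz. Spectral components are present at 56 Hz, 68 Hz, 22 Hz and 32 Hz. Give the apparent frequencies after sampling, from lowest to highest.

2 Hz, 4 Hz

fs/2 = 9 Hz.
56 Hz mod fs = 2 Hz.
2 Hz ≤ fs/2 = 9 Hz, appears at 2 Hz.
68 Hz mod fs = 14 Hz.
14 Hz > fs/2 = 9 Hz, folds to fs − 14 Hz = 4 Hz.
22 Hz mod fs = 4 Hz.
4 Hz ≤ fs/2 = 9 Hz, appears at 4 Hz.
32 Hz mod fs = 14 Hz.
14 Hz > fs/2 = 9 Hz, folds to fs − 14 Hz = 4 Hz.
Distinct values: {2 Hz, 4 Hz}.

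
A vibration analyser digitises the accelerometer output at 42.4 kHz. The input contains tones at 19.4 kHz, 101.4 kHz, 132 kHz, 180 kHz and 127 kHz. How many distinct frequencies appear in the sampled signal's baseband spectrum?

fs/2 = 21.2 kHz.
19.4 kHz ≤ fs/2 = 21.2 kHz, passes unchanged.
101.4 kHz mod fs = 16.6 kHz.
16.6 kHz ≤ fs/2 = 21.2 kHz, appears at 16.6 kHz.
132 kHz mod fs = 4.8 kHz.
4.8 kHz ≤ fs/2 = 21.2 kHz, appears at 4.8 kHz.
180 kHz mod fs = 10.4 kHz.
10.4 kHz ≤ fs/2 = 21.2 kHz, appears at 10.4 kHz.
127 kHz mod fs = 42.2 kHz.
42.2 kHz > fs/2 = 21.2 kHz, folds to fs − 42.2 kHz = 0.2 kHz.
Distinct values: {0.2 kHz, 4.8 kHz, 10.4 kHz, 16.6 kHz, 19.4 kHz} → 5.

5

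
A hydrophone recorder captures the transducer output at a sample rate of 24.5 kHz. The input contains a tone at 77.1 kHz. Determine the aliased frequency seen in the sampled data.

77.1 kHz mod fs = 3.6 kHz.
3.6 kHz ≤ fs/2 = 12.25 kHz, appears at 3.6 kHz.

3.6 kHz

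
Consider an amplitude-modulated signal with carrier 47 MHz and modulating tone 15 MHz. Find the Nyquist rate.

124 MHz

AM sidebands sit at fc ± fm = 32 MHz and 62 MHz.
Highest-frequency component: 62 MHz.
Nyquist rate = 2 × 62 MHz = 124 MHz.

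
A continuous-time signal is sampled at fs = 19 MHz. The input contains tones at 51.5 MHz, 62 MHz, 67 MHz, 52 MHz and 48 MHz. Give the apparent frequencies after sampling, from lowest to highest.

5 MHz, 5.5 MHz, 9 MHz

fs/2 = 9.5 MHz.
51.5 MHz mod fs = 13.5 MHz.
13.5 MHz > fs/2 = 9.5 MHz, folds to fs − 13.5 MHz = 5.5 MHz.
62 MHz mod fs = 5 MHz.
5 MHz ≤ fs/2 = 9.5 MHz, appears at 5 MHz.
67 MHz mod fs = 10 MHz.
10 MHz > fs/2 = 9.5 MHz, folds to fs − 10 MHz = 9 MHz.
52 MHz mod fs = 14 MHz.
14 MHz > fs/2 = 9.5 MHz, folds to fs − 14 MHz = 5 MHz.
48 MHz mod fs = 10 MHz.
10 MHz > fs/2 = 9.5 MHz, folds to fs − 10 MHz = 9 MHz.
Distinct values: {5 MHz, 5.5 MHz, 9 MHz}.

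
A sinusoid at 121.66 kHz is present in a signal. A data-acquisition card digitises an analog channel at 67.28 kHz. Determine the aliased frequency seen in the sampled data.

121.66 kHz mod fs = 54.38 kHz.
54.38 kHz > fs/2 = 33.64 kHz, folds to fs − 54.38 kHz = 12.9 kHz.

12.9 kHz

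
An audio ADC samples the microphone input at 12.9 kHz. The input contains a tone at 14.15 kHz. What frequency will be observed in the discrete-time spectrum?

14.15 kHz mod fs = 1.25 kHz.
1.25 kHz ≤ fs/2 = 6.45 kHz, appears at 1.25 kHz.

1.25 kHz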